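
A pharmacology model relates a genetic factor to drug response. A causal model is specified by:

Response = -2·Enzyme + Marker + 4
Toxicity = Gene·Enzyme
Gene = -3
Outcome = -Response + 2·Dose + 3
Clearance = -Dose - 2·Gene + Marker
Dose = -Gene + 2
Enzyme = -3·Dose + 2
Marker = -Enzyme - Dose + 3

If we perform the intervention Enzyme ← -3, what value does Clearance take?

The intervention breaks the incoming arrows to Enzyme: Enzyme = -3·Dose + 2 no longer applies, and Enzyme = -3.
Dose = -Gene + 2  [with Gene=-3]  = 5
Marker = -Enzyme - Dose + 3  [with Enzyme=-3, Dose=5]  = 1
Clearance = -Dose - 2·Gene + Marker  [with Dose=5, Gene=-3, Marker=1]  = 2

2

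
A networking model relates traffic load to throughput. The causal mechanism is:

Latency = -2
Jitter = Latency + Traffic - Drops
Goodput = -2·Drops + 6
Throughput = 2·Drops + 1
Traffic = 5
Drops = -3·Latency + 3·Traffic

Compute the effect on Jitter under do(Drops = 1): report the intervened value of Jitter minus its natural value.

The intervention breaks the incoming arrows to Drops: Drops = -3·Latency + 3·Traffic no longer applies, and Drops = 1.
Jitter = Latency + Traffic - Drops  [with Latency=-2, Traffic=5, Drops=1]  = 2
Without intervention: Drops = -3·Latency + 3·Traffic  [with Latency=-2, Traffic=5]  = 21; Jitter = Latency + Traffic - Drops  [with Latency=-2, Traffic=5, Drops=21]  = -18.
Change = 2 − (-18) = 20.

20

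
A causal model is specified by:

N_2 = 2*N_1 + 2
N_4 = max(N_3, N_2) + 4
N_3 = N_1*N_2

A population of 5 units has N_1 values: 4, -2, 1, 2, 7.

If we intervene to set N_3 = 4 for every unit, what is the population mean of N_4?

The intervention sets N_3=4 in all 5 units regardless of N_1. Recomputing N_4 per unit gives 14, 8, 8, 10, 20; average 12.

12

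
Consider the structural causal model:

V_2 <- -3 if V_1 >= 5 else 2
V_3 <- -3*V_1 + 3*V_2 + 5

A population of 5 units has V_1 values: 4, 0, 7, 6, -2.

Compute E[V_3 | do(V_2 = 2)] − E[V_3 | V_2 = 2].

Under do(V_2=2), V_2's equation is replaced by V_2=2 for every unit. Per-unit V_3: -1, 11, -10, -7, 17. Mean = 2.
Conditioning on V_2=2 selects the 3 unit(s) with V_1 ∈ {4, 0, -2}. Their V_3 values: -1, 11, 17. Mean = 9.
Difference = 2 − 9 = -7.

-7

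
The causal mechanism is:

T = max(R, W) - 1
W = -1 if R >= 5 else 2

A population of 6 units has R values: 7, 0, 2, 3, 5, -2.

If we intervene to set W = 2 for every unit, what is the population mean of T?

2.5

Under do(W=2), W's equation is replaced by W=2 for every unit. Per-unit T: 6, 1, 1, 2, 4, 1. Mean = 2.5.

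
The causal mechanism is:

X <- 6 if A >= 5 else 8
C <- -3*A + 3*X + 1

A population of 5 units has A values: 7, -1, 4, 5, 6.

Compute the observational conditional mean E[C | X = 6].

1

E[C|X=6] averages over only the 3 units with X=6 (A = 7, 5, 6): C = -2, 4, 1, mean 1.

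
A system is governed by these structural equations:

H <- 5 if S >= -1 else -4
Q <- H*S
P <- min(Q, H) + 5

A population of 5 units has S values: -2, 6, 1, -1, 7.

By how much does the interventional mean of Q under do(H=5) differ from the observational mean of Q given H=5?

do(H=5) breaks H's dependence on S. With H=5 fixed, Q across the units is -10, 30, 5, -5, 35, mean 11.
E[Q|H=5] averages over only the 4 units with H=5 (S = 6, 1, -1, 7): Q = 30, 5, -5, 35, mean 16.25.
Difference = 11 − 16.25 = -5.25.

-5.25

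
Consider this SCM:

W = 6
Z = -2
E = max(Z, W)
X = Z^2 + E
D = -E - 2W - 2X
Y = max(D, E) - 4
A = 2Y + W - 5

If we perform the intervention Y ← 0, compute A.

Intervening sets Y = 0 and removes its equation (Y = max(D, E) - 4).
A = 2Y + W - 5  [with Y=0, W=6]  = 1

1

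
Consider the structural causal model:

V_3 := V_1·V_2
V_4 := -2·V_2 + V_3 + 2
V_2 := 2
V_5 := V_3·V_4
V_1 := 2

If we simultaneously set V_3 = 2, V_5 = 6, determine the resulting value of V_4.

The joint intervention fixes V_3 = 2, V_5 = 6, removing each variable's own equation.
V_4 = -2·V_2 + V_3 + 2  [with V_2=2, V_3=2]  = 0

0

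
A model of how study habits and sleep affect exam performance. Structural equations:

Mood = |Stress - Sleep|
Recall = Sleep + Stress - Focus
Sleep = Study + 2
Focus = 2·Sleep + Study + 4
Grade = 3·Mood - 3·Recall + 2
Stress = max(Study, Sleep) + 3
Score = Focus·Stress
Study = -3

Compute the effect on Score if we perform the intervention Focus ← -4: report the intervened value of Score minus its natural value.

Intervening sets Focus = -4 and removes its equation (Focus = 2·Sleep + Study + 4).
Sleep = Study + 2  [with Study=-3]  = -1
Stress = max(Study, Sleep) + 3  [with Study=-3, Sleep=-1]  = 2
Score = Focus·Stress  [with Focus=-4, Stress=2]  = -8
Without intervention: Sleep = Study + 2  [with Study=-3]  = -1; Stress = max(Study, Sleep) + 3  [with Study=-3, Sleep=-1]  = 2; Focus = 2·Sleep + Study + 4  [with Sleep=-1, Study=-3]  = -1; Score = Focus·Stress  [with Focus=-1, Stress=2]  = -2.
Change = -8 − (-2) = -6.

-6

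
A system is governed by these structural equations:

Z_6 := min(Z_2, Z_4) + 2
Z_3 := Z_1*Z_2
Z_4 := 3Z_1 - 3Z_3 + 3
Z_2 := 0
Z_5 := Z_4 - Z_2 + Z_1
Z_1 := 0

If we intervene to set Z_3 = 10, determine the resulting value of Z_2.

Under do(Z_3=10), the mechanism Z_3 := Z_1*Z_2 is discarded; Z_3 is fixed at 10.
Since Z_2 is not a descendant of the intervened variable, it is unaffected.

0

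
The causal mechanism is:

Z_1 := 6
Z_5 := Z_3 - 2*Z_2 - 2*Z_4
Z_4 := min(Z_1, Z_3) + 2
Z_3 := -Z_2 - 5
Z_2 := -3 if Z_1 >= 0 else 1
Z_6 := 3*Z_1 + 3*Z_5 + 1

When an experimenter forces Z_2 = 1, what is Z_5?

do(Z_2=1) replaces the equation Z_2 := -3 if Z_1 >= 0 else 1 with the constant Z_2 = 1.
Z_3 = -Z_2 - 5  [with Z_2=1]  = -6
Z_4 = min(Z_1, Z_3) + 2  [with Z_1=6, Z_3=-6]  = -4
Z_5 = Z_3 - 2*Z_2 - 2*Z_4  [with Z_3=-6, Z_2=1, Z_4=-4]  = 0

0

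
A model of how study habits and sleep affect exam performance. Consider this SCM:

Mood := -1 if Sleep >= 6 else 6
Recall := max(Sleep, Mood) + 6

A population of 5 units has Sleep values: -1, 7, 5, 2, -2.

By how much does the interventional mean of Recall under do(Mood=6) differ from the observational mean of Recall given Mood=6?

Under do(Mood=6), Mood's equation is replaced by Mood=6 for every unit. Per-unit Recall: 12, 13, 12, 12, 12. Mean = 12.2.
Observing Mood=6 restricts to units where Mood's equation naturally yields 6: Sleep ∈ {-1, 5, 2, -2}. In that subpopulation Recall = 12, 12, 12, 12, mean 12.
Difference = 12.2 − 12 = 0.2.

0.2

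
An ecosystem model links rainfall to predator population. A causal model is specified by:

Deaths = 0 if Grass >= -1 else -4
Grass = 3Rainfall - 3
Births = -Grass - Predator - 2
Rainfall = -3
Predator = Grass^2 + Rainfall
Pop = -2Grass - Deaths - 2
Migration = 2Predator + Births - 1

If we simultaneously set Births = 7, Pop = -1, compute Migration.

The joint intervention fixes Births = 7, Pop = -1, removing each variable's own equation.
Grass = 3Rainfall - 3  [with Rainfall=-3]  = -12
Predator = Grass^2 + Rainfall  [with Grass=-12, Rainfall=-3]  = 141
Migration = 2Predator + Births - 1  [with Predator=141, Births=7]  = 288

288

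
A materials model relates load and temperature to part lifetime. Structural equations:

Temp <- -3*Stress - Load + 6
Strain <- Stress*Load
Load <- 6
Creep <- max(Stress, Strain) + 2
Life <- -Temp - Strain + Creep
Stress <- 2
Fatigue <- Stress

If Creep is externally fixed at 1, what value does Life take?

-5

Under do(Creep=1), the mechanism Creep <- max(Stress, Strain) + 2 is discarded; Creep is fixed at 1.
Strain = Stress*Load  [with Stress=2, Load=6]  = 12
Temp = -3*Stress - Load + 6  [with Stress=2, Load=6]  = -6
Life = -Temp - Strain + Creep  [with Temp=-6, Strain=12, Creep=1]  = -5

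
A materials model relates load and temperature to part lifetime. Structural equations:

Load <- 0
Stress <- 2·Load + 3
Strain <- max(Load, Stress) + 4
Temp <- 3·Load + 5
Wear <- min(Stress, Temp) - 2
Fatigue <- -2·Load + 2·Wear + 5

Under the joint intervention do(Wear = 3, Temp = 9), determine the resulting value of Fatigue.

Setting Wear = 3, Temp = 9 by intervention discards those variables' equations.
Fatigue = -2·Load + 2·Wear + 5  [with Load=0, Wear=3]  = 11

11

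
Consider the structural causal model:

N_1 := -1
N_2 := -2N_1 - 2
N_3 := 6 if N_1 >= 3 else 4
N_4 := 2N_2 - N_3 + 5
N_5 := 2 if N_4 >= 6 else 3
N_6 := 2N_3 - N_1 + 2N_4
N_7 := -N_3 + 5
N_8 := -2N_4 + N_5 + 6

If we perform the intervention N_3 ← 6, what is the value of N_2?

Under do(N_3=6), the mechanism N_3 := 6 if N_1 >= 3 else 4 is discarded; N_3 is fixed at 6.
Since N_2 is not a descendant of the intervened variable, it is unaffected.
N_2 = -2N_1 - 2  [with N_1=-1]  = 0

0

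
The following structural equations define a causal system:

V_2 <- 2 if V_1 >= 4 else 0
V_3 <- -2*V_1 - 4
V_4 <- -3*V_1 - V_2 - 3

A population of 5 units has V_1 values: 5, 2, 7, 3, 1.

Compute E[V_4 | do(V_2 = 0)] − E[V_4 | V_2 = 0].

The intervention sets V_2=0 in all 5 units regardless of V_1. Recomputing V_4 per unit gives -18, -9, -24, -12, -6; average -13.8.
E[V_4|V_2=0] averages over only the 3 units with V_2=0 (V_1 = 2, 3, 1): V_4 = -9, -12, -6, mean -9.
Difference = -13.8 − (-9) = -4.8.

-4.8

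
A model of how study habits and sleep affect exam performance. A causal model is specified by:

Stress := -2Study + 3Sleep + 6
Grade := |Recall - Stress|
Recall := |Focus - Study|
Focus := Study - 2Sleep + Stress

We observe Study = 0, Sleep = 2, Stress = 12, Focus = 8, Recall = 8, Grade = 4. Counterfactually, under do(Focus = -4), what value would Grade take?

Under do(Focus=-4), the mechanism Focus := Study - 2Sleep + Stress is discarded; Focus is fixed at -4.
Stress = -2Study + 3Sleep + 6  [with Study=0, Sleep=2]  = 12
Recall = |Focus - Study|  [with Focus=-4, Study=0]  = 4
Grade = |Recall - Stress|  [with Recall=4, Stress=12]  = 8

8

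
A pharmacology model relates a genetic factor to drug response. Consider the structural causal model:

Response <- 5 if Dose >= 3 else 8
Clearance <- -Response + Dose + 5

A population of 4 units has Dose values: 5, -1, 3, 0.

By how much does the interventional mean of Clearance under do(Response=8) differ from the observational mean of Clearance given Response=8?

2.25

The intervention sets Response=8 in all 4 units regardless of Dose. Recomputing Clearance per unit gives 2, -4, 0, -3; average -1.25.
E[Clearance|Response=8] averages over only the 2 units with Response=8 (Dose = -1, 0): Clearance = -4, -3, mean -3.5.
Difference = -1.25 − (-3.5) = 2.25.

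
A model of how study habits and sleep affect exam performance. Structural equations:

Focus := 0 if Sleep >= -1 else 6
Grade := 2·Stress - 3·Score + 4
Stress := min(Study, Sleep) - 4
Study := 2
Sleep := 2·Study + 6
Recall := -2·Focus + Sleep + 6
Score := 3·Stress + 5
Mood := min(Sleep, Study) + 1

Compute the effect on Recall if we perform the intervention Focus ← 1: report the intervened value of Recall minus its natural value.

The intervention breaks the incoming arrows to Focus: Focus := 0 if Sleep >= -1 else 6 no longer applies, and Focus = 1.
Sleep = 2·Study + 6  [with Study=2]  = 10
Recall = -2·Focus + Sleep + 6  [with Focus=1, Sleep=10]  = 14
Without intervention: Sleep = 2·Study + 6  [with Study=2]  = 10; Focus = 0 if Sleep >= -1 else 6  [with Sleep=10]  = 0; Recall = -2·Focus + Sleep + 6  [with Focus=0, Sleep=10]  = 16.
Change = 14 − 16 = -2.

-2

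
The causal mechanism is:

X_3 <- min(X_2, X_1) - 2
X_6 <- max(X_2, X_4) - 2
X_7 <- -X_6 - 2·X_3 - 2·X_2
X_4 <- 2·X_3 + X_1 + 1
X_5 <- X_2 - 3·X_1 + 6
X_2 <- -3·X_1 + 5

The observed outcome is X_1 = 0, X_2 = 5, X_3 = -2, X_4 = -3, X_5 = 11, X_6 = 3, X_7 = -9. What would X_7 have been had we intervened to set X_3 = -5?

-3

The intervention breaks the incoming arrows to X_3: X_3 <- min(X_2, X_1) - 2 no longer applies, and X_3 = -5.
X_2 = -3·X_1 + 5  [with X_1=0]  = 5
X_4 = 2·X_3 + X_1 + 1  [with X_3=-5, X_1=0]  = -9
X_6 = max(X_2, X_4) - 2  [with X_2=5, X_4=-9]  = 3
X_7 = -X_6 - 2·X_3 - 2·X_2  [with X_6=3, X_3=-5, X_2=5]  = -3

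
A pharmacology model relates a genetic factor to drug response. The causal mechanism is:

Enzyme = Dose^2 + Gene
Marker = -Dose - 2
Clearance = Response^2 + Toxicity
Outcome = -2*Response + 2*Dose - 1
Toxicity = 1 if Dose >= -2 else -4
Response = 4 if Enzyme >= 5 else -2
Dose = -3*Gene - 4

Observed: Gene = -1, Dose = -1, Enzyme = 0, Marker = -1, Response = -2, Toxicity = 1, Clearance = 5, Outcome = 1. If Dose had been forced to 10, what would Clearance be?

Under do(Dose=10), the mechanism Dose = -3*Gene - 4 is discarded; Dose is fixed at 10.
Enzyme = Dose^2 + Gene  [with Dose=10, Gene=-1]  = 99
Response = 4 if Enzyme >= 5 else -2  [with Enzyme=99]  = 4
Toxicity = 1 if Dose >= -2 else -4  [with Dose=10]  = 1
Clearance = Response^2 + Toxicity  [with Response=4, Toxicity=1]  = 17

17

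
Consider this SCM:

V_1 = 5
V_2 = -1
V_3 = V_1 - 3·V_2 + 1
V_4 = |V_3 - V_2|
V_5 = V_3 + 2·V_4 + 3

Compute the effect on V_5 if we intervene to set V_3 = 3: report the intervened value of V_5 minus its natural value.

do(V_3=3) replaces the equation V_3 = V_1 - 3·V_2 + 1 with the constant V_3 = 3.
V_4 = |V_3 - V_2|  [with V_3=3, V_2=-1]  = 4
V_5 = V_3 + 2·V_4 + 3  [with V_3=3, V_4=4]  = 14
Without intervention: V_3 = V_1 - 3·V_2 + 1  [with V_1=5, V_2=-1]  = 9; V_4 = |V_3 - V_2|  [with V_3=9, V_2=-1]  = 10; V_5 = V_3 + 2·V_4 + 3  [with V_3=9, V_4=10]  = 32.
Change = 14 − 32 = -18.

-18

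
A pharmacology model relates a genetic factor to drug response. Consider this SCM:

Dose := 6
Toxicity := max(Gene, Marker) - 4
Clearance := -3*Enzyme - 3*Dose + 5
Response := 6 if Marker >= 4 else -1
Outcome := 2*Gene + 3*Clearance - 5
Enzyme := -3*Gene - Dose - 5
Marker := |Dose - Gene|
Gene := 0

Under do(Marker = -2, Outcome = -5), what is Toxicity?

The joint intervention fixes Marker = -2, Outcome = -5, removing each variable's own equation.
Toxicity = max(Gene, Marker) - 4  [with Gene=0, Marker=-2]  = -4

-4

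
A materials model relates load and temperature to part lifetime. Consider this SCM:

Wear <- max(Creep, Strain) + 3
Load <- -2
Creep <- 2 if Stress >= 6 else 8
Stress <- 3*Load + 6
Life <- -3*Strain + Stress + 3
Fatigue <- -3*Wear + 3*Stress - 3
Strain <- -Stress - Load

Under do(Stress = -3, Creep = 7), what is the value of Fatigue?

The joint intervention fixes Stress = -3, Creep = 7, removing each variable's own equation.
Strain = -Stress - Load  [with Stress=-3, Load=-2]  = 5
Wear = max(Creep, Strain) + 3  [with Creep=7, Strain=5]  = 10
Fatigue = -3*Wear + 3*Stress - 3  [with Wear=10, Stress=-3]  = -42

-42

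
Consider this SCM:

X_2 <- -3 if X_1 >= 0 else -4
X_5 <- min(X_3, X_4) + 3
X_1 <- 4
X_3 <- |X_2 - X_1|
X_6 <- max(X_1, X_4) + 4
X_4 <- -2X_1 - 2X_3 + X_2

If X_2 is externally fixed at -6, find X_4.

-34

Under do(X_2=-6), the mechanism X_2 <- -3 if X_1 >= 0 else -4 is discarded; X_2 is fixed at -6.
X_3 = |X_2 - X_1|  [with X_2=-6, X_1=4]  = 10
X_4 = -2X_1 - 2X_3 + X_2  [with X_1=4, X_3=10, X_2=-6]  = -34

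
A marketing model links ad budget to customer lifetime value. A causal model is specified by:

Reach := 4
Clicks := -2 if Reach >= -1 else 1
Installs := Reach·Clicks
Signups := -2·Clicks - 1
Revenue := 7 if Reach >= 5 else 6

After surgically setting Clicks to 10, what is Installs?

The intervention breaks the incoming arrows to Clicks: Clicks := -2 if Reach >= -1 else 1 no longer applies, and Clicks = 10.
Installs = Reach·Clicks  [with Reach=4, Clicks=10]  = 40

40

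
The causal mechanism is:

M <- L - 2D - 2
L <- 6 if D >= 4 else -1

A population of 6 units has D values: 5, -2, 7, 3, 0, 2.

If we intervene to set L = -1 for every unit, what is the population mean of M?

-8

do(L=-1) breaks L's dependence on D. With L=-1 fixed, M across the units is -13, 1, -17, -9, -3, -7, mean -8.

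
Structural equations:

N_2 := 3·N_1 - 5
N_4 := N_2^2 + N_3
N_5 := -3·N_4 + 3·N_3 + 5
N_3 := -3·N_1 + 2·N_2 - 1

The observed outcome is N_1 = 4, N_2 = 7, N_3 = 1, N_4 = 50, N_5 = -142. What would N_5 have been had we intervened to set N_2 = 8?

do(N_2=8) replaces the equation N_2 := 3·N_1 - 5 with the constant N_2 = 8.
N_3 = -3·N_1 + 2·N_2 - 1  [with N_1=4, N_2=8]  = 3
N_4 = N_2^2 + N_3  [with N_2=8, N_3=3]  = 67
N_5 = -3·N_4 + 3·N_3 + 5  [with N_4=67, N_3=3]  = -187

-187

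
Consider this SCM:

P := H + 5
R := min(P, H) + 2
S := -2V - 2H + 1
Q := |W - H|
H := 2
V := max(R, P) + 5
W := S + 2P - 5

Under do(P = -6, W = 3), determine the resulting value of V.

The joint intervention fixes P = -6, W = 3, removing each variable's own equation.
R = min(P, H) + 2  [with P=-6, H=2]  = -4
V = max(R, P) + 5  [with R=-4, P=-6]  = 1

1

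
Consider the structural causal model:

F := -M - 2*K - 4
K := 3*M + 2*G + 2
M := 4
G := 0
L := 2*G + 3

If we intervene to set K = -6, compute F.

4

do(K=-6) replaces the equation K := 3*M + 2*G + 2 with the constant K = -6.
F = -M - 2*K - 4  [with M=4, K=-6]  = 4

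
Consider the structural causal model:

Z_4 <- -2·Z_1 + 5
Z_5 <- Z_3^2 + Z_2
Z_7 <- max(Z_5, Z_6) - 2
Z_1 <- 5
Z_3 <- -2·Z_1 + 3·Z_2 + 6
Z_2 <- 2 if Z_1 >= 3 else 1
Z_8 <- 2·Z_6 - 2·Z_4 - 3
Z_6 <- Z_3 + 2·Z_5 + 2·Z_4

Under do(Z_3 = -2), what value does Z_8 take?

The intervention breaks the incoming arrows to Z_3: Z_3 <- -2·Z_1 + 3·Z_2 + 6 no longer applies, and Z_3 = -2.
Z_2 = 2 if Z_1 >= 3 else 1  [with Z_1=5]  = 2
Z_4 = -2·Z_1 + 5  [with Z_1=5]  = -5
Z_5 = Z_3^2 + Z_2  [with Z_3=-2, Z_2=2]  = 6
Z_6 = Z_3 + 2·Z_5 + 2·Z_4  [with Z_3=-2, Z_5=6, Z_4=-5]  = 0
Z_8 = 2·Z_6 - 2·Z_4 - 3  [with Z_6=0, Z_4=-5]  = 7

7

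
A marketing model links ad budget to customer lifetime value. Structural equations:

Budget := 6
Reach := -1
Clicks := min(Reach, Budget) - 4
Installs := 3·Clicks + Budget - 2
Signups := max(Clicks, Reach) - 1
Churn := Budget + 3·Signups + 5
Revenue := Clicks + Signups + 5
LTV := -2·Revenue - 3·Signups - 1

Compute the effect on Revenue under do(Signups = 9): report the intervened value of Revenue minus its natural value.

Under do(Signups=9), the mechanism Signups := max(Clicks, Reach) - 1 is discarded; Signups is fixed at 9.
Clicks = min(Reach, Budget) - 4  [with Reach=-1, Budget=6]  = -5
Revenue = Clicks + Signups + 5  [with Clicks=-5, Signups=9]  = 9
Without intervention: Clicks = min(Reach, Budget) - 4  [with Reach=-1, Budget=6]  = -5; Signups = max(Clicks, Reach) - 1  [with Clicks=-5, Reach=-1]  = -2; Revenue = Clicks + Signups + 5  [with Clicks=-5, Signups=-2]  = -2.
Change = 9 − (-2) = 11.

11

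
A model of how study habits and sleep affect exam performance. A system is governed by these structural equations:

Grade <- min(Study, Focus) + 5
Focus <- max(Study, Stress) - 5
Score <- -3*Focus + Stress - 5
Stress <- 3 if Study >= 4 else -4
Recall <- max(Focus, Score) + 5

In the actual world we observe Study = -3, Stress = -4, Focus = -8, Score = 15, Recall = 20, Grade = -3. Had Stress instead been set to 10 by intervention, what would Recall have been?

do(Stress=10) replaces the equation Stress <- 3 if Study >= 4 else -4 with the constant Stress = 10.
Focus = max(Study, Stress) - 5  [with Study=-3, Stress=10]  = 5
Score = -3*Focus + Stress - 5  [with Focus=5, Stress=10]  = -10
Recall = max(Focus, Score) + 5  [with Focus=5, Score=-10]  = 10

10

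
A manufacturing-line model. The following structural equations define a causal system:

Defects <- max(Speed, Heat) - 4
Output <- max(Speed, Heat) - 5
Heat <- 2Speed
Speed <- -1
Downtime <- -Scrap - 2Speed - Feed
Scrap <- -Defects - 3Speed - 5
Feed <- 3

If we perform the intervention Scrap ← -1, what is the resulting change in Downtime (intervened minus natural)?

Under do(Scrap=-1), the mechanism Scrap <- -Defects - 3Speed - 5 is discarded; Scrap is fixed at -1.
Downtime = -Scrap - 2Speed - Feed  [with Scrap=-1, Speed=-1, Feed=3]  = 0
Without intervention: Heat = 2Speed  [with Speed=-1]  = -2; Defects = max(Speed, Heat) - 4  [with Speed=-1, Heat=-2]  = -5; Scrap = -Defects - 3Speed - 5  [with Defects=-5, Speed=-1]  = 3; Downtime = -Scrap - 2Speed - Feed  [with Scrap=3, Speed=-1, Feed=3]  = -4.
Change = 0 − (-4) = 4.

4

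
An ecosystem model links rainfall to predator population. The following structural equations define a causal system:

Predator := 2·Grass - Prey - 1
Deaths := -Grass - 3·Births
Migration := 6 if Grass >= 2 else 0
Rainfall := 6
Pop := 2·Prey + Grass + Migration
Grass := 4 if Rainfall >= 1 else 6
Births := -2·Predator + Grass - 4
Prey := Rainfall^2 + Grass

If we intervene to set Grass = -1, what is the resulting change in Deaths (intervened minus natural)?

-10

Under do(Grass=-1), the mechanism Grass := 4 if Rainfall >= 1 else 6 is discarded; Grass is fixed at -1.
Prey = Rainfall^2 + Grass  [with Rainfall=6, Grass=-1]  = 35
Predator = 2·Grass - Prey - 1  [with Grass=-1, Prey=35]  = -38
Births = -2·Predator + Grass - 4  [with Predator=-38, Grass=-1]  = 71
Deaths = -Grass - 3·Births  [with Grass=-1, Births=71]  = -212
Without intervention: Grass = 4 if Rainfall >= 1 else 6  [with Rainfall=6]  = 4; Prey = Rainfall^2 + Grass  [with Rainfall=6, Grass=4]  = 40; Predator = 2·Grass - Prey - 1  [with Grass=4, Prey=40]  = -33; Births = -2·Predator + Grass - 4  [with Predator=-33, Grass=4]  = 66; Deaths = -Grass - 3·Births  [with Grass=4, Births=66]  = -202.
Change = -212 − (-202) = -10.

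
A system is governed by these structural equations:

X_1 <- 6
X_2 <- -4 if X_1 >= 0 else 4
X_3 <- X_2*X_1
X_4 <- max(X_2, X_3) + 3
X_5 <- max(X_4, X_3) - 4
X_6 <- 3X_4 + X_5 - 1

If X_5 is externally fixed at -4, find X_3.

-24

do(X_5=-4) replaces the equation X_5 <- max(X_4, X_3) - 4 with the constant X_5 = -4.
X_3 is not downstream of the intervention, so its value is determined by the original equations.
X_2 = -4 if X_1 >= 0 else 4  [with X_1=6]  = -4
X_3 = X_2*X_1  [with X_2=-4, X_1=6]  = -24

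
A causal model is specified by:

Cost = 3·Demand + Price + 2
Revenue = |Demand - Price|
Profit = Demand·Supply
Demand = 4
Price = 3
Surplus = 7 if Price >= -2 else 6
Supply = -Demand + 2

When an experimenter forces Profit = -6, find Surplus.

7

Intervening sets Profit = -6 and removes its equation (Profit = Demand·Supply).
No directed path runs from Profit to Surplus, so Surplus keeps its natural value.
Surplus = 7 if Price >= -2 else 6  [with Price=3]  = 7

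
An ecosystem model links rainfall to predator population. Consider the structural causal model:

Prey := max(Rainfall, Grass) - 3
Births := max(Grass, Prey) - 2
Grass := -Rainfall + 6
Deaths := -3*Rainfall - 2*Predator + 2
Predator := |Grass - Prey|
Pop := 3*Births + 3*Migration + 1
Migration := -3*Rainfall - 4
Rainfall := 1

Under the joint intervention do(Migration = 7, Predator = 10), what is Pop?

31

The joint intervention fixes Migration = 7, Predator = 10, removing each variable's own equation.
Grass = -Rainfall + 6  [with Rainfall=1]  = 5
Prey = max(Rainfall, Grass) - 3  [with Rainfall=1, Grass=5]  = 2
Births = max(Grass, Prey) - 2  [with Grass=5, Prey=2]  = 3
Pop = 3*Births + 3*Migration + 1  [with Births=3, Migration=7]  = 31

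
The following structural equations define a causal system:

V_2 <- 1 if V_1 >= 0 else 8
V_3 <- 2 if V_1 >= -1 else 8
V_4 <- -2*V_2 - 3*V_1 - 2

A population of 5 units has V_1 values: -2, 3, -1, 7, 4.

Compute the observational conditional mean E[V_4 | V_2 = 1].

-18

E[V_4|V_2=1] averages over only the 3 units with V_2=1 (V_1 = 3, 7, 4): V_4 = -13, -25, -16, mean -18.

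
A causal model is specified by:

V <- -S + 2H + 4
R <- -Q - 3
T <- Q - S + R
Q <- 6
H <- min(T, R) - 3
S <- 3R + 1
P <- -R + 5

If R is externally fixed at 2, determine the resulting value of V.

-7

Under do(R=2), the mechanism R <- -Q - 3 is discarded; R is fixed at 2.
S = 3R + 1  [with R=2]  = 7
T = Q - S + R  [with Q=6, S=7, R=2]  = 1
H = min(T, R) - 3  [with T=1, R=2]  = -2
V = -S + 2H + 4  [with S=7, H=-2]  = -7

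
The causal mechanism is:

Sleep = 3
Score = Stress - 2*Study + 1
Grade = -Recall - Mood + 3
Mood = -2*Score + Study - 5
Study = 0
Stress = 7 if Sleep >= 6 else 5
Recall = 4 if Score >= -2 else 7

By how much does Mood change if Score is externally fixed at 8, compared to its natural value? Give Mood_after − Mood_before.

-4

Intervening sets Score = 8 and removes its equation (Score = Stress - 2*Study + 1).
Mood = -2*Score + Study - 5  [with Score=8, Study=0]  = -21
Without intervention: Stress = 7 if Sleep >= 6 else 5  [with Sleep=3]  = 5; Score = Stress - 2*Study + 1  [with Stress=5, Study=0]  = 6; Mood = -2*Score + Study - 5  [with Score=6, Study=0]  = -17.
Change = -21 − (-17) = -4.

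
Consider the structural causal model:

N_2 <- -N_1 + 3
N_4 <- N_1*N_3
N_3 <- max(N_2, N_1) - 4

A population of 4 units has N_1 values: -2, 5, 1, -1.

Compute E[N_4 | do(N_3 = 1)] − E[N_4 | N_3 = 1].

-0.75

The intervention sets N_3=1 in all 4 units regardless of N_1. Recomputing N_4 per unit gives -2, 5, 1, -1; average 0.75.
Observing N_3=1 restricts to units where N_3's equation naturally yields 1: N_1 ∈ {-2, 5}. In that subpopulation N_4 = -2, 5, mean 1.5.
Difference = 0.75 − 1.5 = -0.75.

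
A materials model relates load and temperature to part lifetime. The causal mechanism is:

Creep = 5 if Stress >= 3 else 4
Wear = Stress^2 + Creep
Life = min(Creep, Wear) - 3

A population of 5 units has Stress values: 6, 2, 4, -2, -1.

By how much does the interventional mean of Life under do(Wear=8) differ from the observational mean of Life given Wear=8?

0.4

Every unit gets Wear=8 under the intervention. Life values become 2, 1, 2, 1, 1; E[Life|do(Wear=8)] = 1.4.
Conditioning on Wear=8 selects the 2 unit(s) with Stress ∈ {2, -2}. Their Life values: 1, 1. Mean = 1.
Difference = 1.4 − 1 = 0.4.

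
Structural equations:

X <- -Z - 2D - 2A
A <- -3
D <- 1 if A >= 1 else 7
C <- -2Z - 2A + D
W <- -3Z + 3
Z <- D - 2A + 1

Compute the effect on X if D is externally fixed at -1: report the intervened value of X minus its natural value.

Under do(D=-1), the mechanism D <- 1 if A >= 1 else 7 is discarded; D is fixed at -1.
Z = D - 2A + 1  [with D=-1, A=-3]  = 6
X = -Z - 2D - 2A  [with Z=6, D=-1, A=-3]  = 2
Without intervention: D = 1 if A >= 1 else 7  [with A=-3]  = 7; Z = D - 2A + 1  [with D=7, A=-3]  = 14; X = -Z - 2D - 2A  [with Z=14, D=7, A=-3]  = -22.
Change = 2 − (-22) = 24.

24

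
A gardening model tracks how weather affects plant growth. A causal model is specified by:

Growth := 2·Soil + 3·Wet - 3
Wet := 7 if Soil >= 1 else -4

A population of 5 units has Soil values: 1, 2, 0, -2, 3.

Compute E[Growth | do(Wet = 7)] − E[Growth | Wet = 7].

Every unit gets Wet=7 under the intervention. Growth values become 20, 22, 18, 14, 24; E[Growth|do(Wet=7)] = 19.6.
E[Growth|Wet=7] averages over only the 3 units with Wet=7 (Soil = 1, 2, 3): Growth = 20, 22, 24, mean 22.
Difference = 19.6 − 22 = -2.4.

-2.4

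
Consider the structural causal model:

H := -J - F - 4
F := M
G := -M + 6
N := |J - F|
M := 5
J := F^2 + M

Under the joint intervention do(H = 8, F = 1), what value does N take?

5

Under do(H = 8, F = 1), each intervened variable's structural equation is replaced by its fixed value.
J = F^2 + M  [with F=1, M=5]  = 6
N = |J - F|  [with J=6, F=1]  = 5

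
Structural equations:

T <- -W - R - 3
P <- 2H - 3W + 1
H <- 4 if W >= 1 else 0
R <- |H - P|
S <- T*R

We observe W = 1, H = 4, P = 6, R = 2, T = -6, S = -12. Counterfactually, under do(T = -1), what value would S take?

The intervention breaks the incoming arrows to T: T <- -W - R - 3 no longer applies, and T = -1.
H = 4 if W >= 1 else 0  [with W=1]  = 4
P = 2H - 3W + 1  [with H=4, W=1]  = 6
R = |H - P|  [with H=4, P=6]  = 2
S = T*R  [with T=-1, R=2]  = -2

-2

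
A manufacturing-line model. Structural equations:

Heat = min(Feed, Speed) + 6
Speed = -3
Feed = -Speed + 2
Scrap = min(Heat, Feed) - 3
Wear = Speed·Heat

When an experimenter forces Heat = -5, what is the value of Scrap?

-8

do(Heat=-5) replaces the equation Heat = min(Feed, Speed) + 6 with the constant Heat = -5.
Feed = -Speed + 2  [with Speed=-3]  = 5
Scrap = min(Heat, Feed) - 3  [with Heat=-5, Feed=5]  = -8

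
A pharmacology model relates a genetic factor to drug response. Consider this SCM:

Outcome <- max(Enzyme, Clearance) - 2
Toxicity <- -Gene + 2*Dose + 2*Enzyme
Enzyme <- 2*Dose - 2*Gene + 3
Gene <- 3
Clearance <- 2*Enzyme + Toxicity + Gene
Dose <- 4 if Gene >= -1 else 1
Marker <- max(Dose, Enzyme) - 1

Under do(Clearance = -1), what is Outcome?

3

Intervening sets Clearance = -1 and removes its equation (Clearance <- 2*Enzyme + Toxicity + Gene).
Dose = 4 if Gene >= -1 else 1  [with Gene=3]  = 4
Enzyme = 2*Dose - 2*Gene + 3  [with Dose=4, Gene=3]  = 5
Outcome = max(Enzyme, Clearance) - 2  [with Enzyme=5, Clearance=-1]  = 3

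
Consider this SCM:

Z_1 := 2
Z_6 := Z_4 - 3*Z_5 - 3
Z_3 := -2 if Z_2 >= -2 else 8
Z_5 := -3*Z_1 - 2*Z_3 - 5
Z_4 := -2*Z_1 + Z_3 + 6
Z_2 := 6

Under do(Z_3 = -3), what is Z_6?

The intervention breaks the incoming arrows to Z_3: Z_3 := -2 if Z_2 >= -2 else 8 no longer applies, and Z_3 = -3.
Z_4 = -2*Z_1 + Z_3 + 6  [with Z_1=2, Z_3=-3]  = -1
Z_5 = -3*Z_1 - 2*Z_3 - 5  [with Z_1=2, Z_3=-3]  = -5
Z_6 = Z_4 - 3*Z_5 - 3  [with Z_4=-1, Z_5=-5]  = 11

11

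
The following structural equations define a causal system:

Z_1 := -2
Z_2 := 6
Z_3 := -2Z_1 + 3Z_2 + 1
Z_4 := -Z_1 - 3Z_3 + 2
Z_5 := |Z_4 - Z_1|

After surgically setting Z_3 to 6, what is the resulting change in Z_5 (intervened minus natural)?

do(Z_3=6) replaces the equation Z_3 := -2Z_1 + 3Z_2 + 1 with the constant Z_3 = 6.
Z_4 = -Z_1 - 3Z_3 + 2  [with Z_1=-2, Z_3=6]  = -14
Z_5 = |Z_4 - Z_1|  [with Z_4=-14, Z_1=-2]  = 12
Without intervention: Z_3 = -2Z_1 + 3Z_2 + 1  [with Z_1=-2, Z_2=6]  = 23; Z_4 = -Z_1 - 3Z_3 + 2  [with Z_1=-2, Z_3=23]  = -65; Z_5 = |Z_4 - Z_1|  [with Z_4=-65, Z_1=-2]  = 63.
Change = 12 − 63 = -51.

-51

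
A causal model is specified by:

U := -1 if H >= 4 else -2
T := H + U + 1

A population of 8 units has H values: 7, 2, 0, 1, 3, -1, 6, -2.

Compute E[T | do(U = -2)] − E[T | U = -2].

1.5

Under do(U=-2), U's equation is replaced by U=-2 for every unit. Per-unit T: 6, 1, -1, 0, 2, -2, 5, -3. Mean = 1.
Conditioning on U=-2 selects the 6 unit(s) with H ∈ {2, 0, 1, 3, -1, -2}. Their T values: 1, -1, 0, 2, -2, -3. Mean = -0.5.
Difference = 1 − (-0.5) = 1.5.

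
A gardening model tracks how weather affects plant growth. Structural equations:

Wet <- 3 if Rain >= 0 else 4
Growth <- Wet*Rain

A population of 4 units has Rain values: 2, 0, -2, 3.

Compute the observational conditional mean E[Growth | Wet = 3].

Conditioning on Wet=3 selects the 3 unit(s) with Rain ∈ {2, 0, 3}. Their Growth values: 6, 0, 9. Mean = 5.

5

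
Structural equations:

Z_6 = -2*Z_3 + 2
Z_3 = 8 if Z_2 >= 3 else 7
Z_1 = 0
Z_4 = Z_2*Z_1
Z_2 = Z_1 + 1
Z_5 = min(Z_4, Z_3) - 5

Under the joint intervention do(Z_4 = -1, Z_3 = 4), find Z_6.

-6

The joint intervention fixes Z_4 = -1, Z_3 = 4, removing each variable's own equation.
Z_6 = -2*Z_3 + 2  [with Z_3=4]  = -6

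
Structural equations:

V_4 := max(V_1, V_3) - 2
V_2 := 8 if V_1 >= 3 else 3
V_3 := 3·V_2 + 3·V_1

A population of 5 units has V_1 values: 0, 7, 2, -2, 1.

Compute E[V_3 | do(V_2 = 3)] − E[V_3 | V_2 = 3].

The intervention sets V_2=3 in all 5 units regardless of V_1. Recomputing V_3 per unit gives 9, 30, 15, 3, 12; average 13.8.
Observing V_2=3 restricts to units where V_2's equation naturally yields 3: V_1 ∈ {0, 2, -2, 1}. In that subpopulation V_3 = 9, 15, 3, 12, mean 9.75.
Difference = 13.8 − 9.75 = 4.05.

4.05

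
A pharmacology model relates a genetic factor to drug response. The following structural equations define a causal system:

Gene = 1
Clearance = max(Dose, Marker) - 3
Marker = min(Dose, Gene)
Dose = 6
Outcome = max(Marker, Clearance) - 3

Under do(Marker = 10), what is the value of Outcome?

7

do(Marker=10) replaces the equation Marker = min(Dose, Gene) with the constant Marker = 10.
Clearance = max(Dose, Marker) - 3  [with Dose=6, Marker=10]  = 7
Outcome = max(Marker, Clearance) - 3  [with Marker=10, Clearance=7]  = 7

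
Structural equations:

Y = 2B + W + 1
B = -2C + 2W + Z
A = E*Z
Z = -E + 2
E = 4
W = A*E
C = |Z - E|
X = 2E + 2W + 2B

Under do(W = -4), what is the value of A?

Under do(W=-4), the mechanism W = A*E is discarded; W is fixed at -4.
Since A is not a descendant of the intervened variable, it is unaffected.
Z = -E + 2  [with E=4]  = -2
A = E*Z  [with E=4, Z=-2]  = -8

-8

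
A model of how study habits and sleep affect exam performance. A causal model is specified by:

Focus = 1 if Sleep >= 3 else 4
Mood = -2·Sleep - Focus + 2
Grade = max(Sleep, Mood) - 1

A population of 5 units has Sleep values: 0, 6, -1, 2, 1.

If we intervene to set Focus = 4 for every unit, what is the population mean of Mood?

The intervention sets Focus=4 in all 5 units regardless of Sleep. Recomputing Mood per unit gives -2, -14, 0, -6, -4; average -5.2.

-5.2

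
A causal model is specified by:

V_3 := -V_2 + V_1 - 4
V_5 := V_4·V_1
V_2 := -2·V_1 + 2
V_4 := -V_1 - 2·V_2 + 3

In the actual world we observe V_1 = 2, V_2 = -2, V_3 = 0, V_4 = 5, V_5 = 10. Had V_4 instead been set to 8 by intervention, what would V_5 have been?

16

Intervening sets V_4 = 8 and removes its equation (V_4 := -V_1 - 2·V_2 + 3).
V_5 = V_4·V_1  [with V_4=8, V_1=2]  = 16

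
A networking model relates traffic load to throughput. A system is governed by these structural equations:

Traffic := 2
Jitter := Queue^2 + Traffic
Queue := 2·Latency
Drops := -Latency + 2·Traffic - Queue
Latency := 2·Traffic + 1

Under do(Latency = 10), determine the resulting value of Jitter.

402

do(Latency=10) replaces the equation Latency := 2·Traffic + 1 with the constant Latency = 10.
Queue = 2·Latency  [with Latency=10]  = 20
Jitter = Queue^2 + Traffic  [with Queue=20, Traffic=2]  = 402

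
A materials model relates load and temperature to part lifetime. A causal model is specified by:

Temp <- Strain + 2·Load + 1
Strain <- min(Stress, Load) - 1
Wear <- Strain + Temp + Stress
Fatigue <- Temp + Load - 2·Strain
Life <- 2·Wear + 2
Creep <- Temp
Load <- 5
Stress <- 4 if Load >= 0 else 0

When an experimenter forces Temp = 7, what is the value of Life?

do(Temp=7) replaces the equation Temp <- Strain + 2·Load + 1 with the constant Temp = 7.
Stress = 4 if Load >= 0 else 0  [with Load=5]  = 4
Strain = min(Stress, Load) - 1  [with Stress=4, Load=5]  = 3
Wear = Strain + Temp + Stress  [with Strain=3, Temp=7, Stress=4]  = 14
Life = 2·Wear + 2  [with Wear=14]  = 30

30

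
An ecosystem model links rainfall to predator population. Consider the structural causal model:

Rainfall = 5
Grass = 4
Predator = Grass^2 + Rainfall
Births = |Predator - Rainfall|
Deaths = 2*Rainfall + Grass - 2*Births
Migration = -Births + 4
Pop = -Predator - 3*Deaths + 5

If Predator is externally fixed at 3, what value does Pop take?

-28

The intervention breaks the incoming arrows to Predator: Predator = Grass^2 + Rainfall no longer applies, and Predator = 3.
Births = |Predator - Rainfall|  [with Predator=3, Rainfall=5]  = 2
Deaths = 2*Rainfall + Grass - 2*Births  [with Rainfall=5, Grass=4, Births=2]  = 10
Pop = -Predator - 3*Deaths + 5  [with Predator=3, Deaths=10]  = -28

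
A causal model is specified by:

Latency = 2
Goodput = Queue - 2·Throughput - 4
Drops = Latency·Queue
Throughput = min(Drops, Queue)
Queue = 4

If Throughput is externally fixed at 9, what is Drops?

8

Under do(Throughput=9), the mechanism Throughput = min(Drops, Queue) is discarded; Throughput is fixed at 9.
Since Drops is not a descendant of the intervened variable, it is unaffected.
Drops = Latency·Queue  [with Latency=2, Queue=4]  = 8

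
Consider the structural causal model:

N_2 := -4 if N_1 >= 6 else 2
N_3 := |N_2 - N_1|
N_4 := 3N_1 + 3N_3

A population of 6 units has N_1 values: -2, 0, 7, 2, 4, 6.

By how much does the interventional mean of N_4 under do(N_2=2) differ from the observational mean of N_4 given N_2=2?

8

Under do(N_2=2), N_2's equation is replaced by N_2=2 for every unit. Per-unit N_4: 6, 6, 36, 6, 18, 30. Mean = 17.
Conditioning on N_2=2 selects the 4 unit(s) with N_1 ∈ {-2, 0, 2, 4}. Their N_4 values: 6, 6, 6, 18. Mean = 9.
Difference = 17 − 9 = 8.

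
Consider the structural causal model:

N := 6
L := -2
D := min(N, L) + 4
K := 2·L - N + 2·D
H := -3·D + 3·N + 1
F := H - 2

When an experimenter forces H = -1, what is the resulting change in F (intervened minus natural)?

-14

The intervention breaks the incoming arrows to H: H := -3·D + 3·N + 1 no longer applies, and H = -1.
F = H - 2  [with H=-1]  = -3
Without intervention: D = min(N, L) + 4  [with N=6, L=-2]  = 2; H = -3·D + 3·N + 1  [with D=2, N=6]  = 13; F = H - 2  [with H=13]  = 11.
Change = -3 − 11 = -14.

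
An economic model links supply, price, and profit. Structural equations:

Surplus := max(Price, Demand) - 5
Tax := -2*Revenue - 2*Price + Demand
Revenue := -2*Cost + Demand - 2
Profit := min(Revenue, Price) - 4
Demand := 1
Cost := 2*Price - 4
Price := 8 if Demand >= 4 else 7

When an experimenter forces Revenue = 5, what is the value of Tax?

-23

Intervening sets Revenue = 5 and removes its equation (Revenue := -2*Cost + Demand - 2).
Price = 8 if Demand >= 4 else 7  [with Demand=1]  = 7
Tax = -2*Revenue - 2*Price + Demand  [with Revenue=5, Price=7, Demand=1]  = -23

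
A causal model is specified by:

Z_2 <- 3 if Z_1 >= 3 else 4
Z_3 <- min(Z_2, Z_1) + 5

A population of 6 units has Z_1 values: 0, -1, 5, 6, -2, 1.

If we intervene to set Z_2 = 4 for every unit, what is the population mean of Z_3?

6

Every unit gets Z_2=4 under the intervention. Z_3 values become 5, 4, 9, 9, 3, 6; E[Z_3|do(Z_2=4)] = 6.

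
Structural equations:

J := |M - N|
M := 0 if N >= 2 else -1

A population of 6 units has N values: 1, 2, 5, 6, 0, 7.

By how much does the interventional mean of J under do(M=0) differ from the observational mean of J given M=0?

Under do(M=0), M's equation is replaced by M=0 for every unit. Per-unit J: 1, 2, 5, 6, 0, 7. Mean = 3.5.
Observing M=0 restricts to units where M's equation naturally yields 0: N ∈ {2, 5, 6, 7}. In that subpopulation J = 2, 5, 6, 7, mean 5.
Difference = 3.5 − 5 = -1.5.

-1.5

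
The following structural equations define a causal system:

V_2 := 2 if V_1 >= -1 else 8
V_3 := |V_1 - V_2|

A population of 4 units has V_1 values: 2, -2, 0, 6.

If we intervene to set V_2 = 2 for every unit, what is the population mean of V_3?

Every unit gets V_2=2 under the intervention. V_3 values become 0, 4, 2, 4; E[V_3|do(V_2=2)] = 2.5.

2.5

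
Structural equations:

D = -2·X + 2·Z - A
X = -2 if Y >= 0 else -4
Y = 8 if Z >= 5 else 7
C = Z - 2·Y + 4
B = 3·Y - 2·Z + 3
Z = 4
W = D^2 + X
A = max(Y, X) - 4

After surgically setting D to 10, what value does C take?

do(D=10) replaces the equation D = -2·X + 2·Z - A with the constant D = 10.
No directed path runs from D to C, so C keeps its natural value.
Y = 8 if Z >= 5 else 7  [with Z=4]  = 7
C = Z - 2·Y + 4  [with Z=4, Y=7]  = -6

-6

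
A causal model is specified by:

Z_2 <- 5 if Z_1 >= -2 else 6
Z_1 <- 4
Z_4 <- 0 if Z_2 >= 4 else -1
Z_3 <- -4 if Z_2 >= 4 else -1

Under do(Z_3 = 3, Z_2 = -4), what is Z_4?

The joint intervention fixes Z_3 = 3, Z_2 = -4, removing each variable's own equation.
Z_4 = 0 if Z_2 >= 4 else -1  [with Z_2=-4]  = -1

-1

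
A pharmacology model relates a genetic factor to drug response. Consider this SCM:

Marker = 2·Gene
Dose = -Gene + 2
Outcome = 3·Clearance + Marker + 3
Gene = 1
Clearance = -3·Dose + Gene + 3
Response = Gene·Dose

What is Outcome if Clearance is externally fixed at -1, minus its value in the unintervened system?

The intervention breaks the incoming arrows to Clearance: Clearance = -3·Dose + Gene + 3 no longer applies, and Clearance = -1.
Marker = 2·Gene  [with Gene=1]  = 2
Outcome = 3·Clearance + Marker + 3  [with Clearance=-1, Marker=2]  = 2
Without intervention: Dose = -Gene + 2  [with Gene=1]  = 1; Marker = 2·Gene  [with Gene=1]  = 2; Clearance = -3·Dose + Gene + 3  [with Dose=1, Gene=1]  = 1; Outcome = 3·Clearance + Marker + 3  [with Clearance=1, Marker=2]  = 8.
Change = 2 − 8 = -6.

-6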